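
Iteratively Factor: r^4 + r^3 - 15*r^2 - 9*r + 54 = (r + 3)*(r^3 - 2*r^2 - 9*r + 18) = (r - 3)*(r + 3)*(r^2 + r - 6) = (r - 3)*(r - 2)*(r + 3)*(r + 3)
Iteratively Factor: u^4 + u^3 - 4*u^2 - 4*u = (u + 2)*(u^3 - u^2 - 2*u) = (u - 2)*(u + 2)*(u^2 + u) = u*(u - 2)*(u + 2)*(u + 1)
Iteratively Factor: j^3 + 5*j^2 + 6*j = (j + 3)*(j^2 + 2*j) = j*(j + 3)*(j + 2)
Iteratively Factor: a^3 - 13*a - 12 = (a + 1)*(a^2 - a - 12) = (a - 4)*(a + 1)*(a + 3)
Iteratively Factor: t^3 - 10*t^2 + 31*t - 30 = (t - 3)*(t^2 - 7*t + 10) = (t - 3)*(t - 2)*(t - 5)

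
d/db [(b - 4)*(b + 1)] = 2*b - 3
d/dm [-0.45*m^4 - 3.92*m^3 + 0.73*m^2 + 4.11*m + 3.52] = -1.8*m^3 - 11.76*m^2 + 1.46*m + 4.11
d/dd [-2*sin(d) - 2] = -2*cos(d)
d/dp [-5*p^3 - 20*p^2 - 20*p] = -15*p^2 - 40*p - 20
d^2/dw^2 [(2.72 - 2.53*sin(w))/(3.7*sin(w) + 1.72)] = (-53.33772*sin(w)^2 + 24.794832*sin(w) + 106.67544)/(50.653*sin(w)^3 + 70.6404*sin(w)^2 + 32.83824*sin(w) + 5.088448)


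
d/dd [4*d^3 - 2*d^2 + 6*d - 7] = 12*d^2 - 4*d + 6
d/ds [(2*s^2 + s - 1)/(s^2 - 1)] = -1/(s^2 - 2*s + 1)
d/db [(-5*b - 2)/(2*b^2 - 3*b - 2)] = 2*(5*b^2 + 4*b + 2)/(4*b^4 - 12*b^3 + b^2 + 12*b + 4)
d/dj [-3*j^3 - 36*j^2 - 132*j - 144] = -9*j^2 - 72*j - 132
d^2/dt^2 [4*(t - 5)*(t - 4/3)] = 8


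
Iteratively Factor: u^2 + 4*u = (u)*(u + 4)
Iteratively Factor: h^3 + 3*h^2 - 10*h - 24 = (h + 2)*(h^2 + h - 12) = (h - 3)*(h + 2)*(h + 4)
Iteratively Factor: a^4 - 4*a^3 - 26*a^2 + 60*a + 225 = (a - 5)*(a^3 + a^2 - 21*a - 45) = (a - 5)^2*(a^2 + 6*a + 9) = (a - 5)^2*(a + 3)*(a + 3)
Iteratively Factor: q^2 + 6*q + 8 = (q + 2)*(q + 4)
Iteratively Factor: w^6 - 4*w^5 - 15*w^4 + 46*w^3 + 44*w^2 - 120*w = (w)*(w^5 - 4*w^4 - 15*w^3 + 46*w^2 + 44*w - 120) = w*(w - 5)*(w^4 + w^3 - 10*w^2 - 4*w + 24) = w*(w - 5)*(w - 2)*(w^3 + 3*w^2 - 4*w - 12) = w*(w - 5)*(w - 2)^2*(w^2 + 5*w + 6) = w*(w - 5)*(w - 2)^2*(w + 2)*(w + 3)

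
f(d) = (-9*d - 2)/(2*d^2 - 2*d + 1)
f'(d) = (2 - 4*d)*(-9*d - 2)/(2*d^2 - 2*d + 1)^2 - 9/(2*d^2 - 2*d + 1) = (18*d^2 + 8*d - 13)/(4*d^4 - 8*d^3 + 8*d^2 - 4*d + 1)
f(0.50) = -13.00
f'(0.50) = -18.00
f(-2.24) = 1.17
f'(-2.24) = 0.25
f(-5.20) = 0.68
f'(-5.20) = 0.10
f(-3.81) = 0.86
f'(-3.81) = 0.15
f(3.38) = -1.90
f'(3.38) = 0.75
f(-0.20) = -0.14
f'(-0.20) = -6.34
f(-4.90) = 0.72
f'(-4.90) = 0.11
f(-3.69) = 0.88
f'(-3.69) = 0.16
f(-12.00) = 0.34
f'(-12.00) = 0.03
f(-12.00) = 0.34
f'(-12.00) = 0.03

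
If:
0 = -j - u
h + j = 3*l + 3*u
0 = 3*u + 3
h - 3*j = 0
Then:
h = 3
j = 1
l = 7/3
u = -1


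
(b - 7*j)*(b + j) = b^2 - 6*b*j - 7*j^2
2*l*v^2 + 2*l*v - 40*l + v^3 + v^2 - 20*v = (2*l + v)*(v - 4)*(v + 5)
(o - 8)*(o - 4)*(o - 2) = o^3 - 14*o^2 + 56*o - 64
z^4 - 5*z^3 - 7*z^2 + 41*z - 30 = (z - 5)*(z - 2)*(z - 1)*(z + 3)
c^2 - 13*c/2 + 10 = (c - 4)*(c - 5/2)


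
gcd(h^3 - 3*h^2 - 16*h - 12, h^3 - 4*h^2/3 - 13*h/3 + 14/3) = h + 2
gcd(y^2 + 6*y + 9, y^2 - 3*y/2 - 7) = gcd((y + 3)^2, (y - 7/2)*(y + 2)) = 1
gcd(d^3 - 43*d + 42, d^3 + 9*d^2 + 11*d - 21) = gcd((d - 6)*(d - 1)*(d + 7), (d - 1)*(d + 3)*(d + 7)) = d^2 + 6*d - 7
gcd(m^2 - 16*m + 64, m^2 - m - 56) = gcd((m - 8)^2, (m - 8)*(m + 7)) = m - 8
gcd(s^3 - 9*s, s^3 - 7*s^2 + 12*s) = s^2 - 3*s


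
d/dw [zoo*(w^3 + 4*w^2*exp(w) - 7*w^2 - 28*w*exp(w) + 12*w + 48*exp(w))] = zoo*(w^2*exp(w) + w^2 + w*exp(w) + w + exp(w) + 1)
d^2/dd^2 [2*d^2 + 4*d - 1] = 4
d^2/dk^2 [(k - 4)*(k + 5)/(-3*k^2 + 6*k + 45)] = 2*(-3*k^3 + 15*k^2 - 165*k + 185)/(3*(k^6 - 6*k^5 - 33*k^4 + 172*k^3 + 495*k^2 - 1350*k - 3375))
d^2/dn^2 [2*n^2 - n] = 4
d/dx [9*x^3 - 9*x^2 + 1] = 9*x*(3*x - 2)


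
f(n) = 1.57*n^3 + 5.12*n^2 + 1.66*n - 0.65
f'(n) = 4.71*n^2 + 10.24*n + 1.66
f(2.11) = 40.40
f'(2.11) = 44.24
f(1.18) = 11.02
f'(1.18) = 20.30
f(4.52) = 256.44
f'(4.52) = 144.17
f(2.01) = 36.12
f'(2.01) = 41.27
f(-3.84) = -20.43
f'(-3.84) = 31.79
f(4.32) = 228.65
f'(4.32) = 133.80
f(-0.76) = 0.36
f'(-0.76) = -3.40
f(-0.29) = -0.74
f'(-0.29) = -0.91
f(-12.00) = -1996.25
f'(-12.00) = 557.02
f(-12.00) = -1996.25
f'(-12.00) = 557.02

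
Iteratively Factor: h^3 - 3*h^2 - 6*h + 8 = (h - 4)*(h^2 + h - 2) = (h - 4)*(h - 1)*(h + 2)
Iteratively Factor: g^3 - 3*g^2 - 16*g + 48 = (g + 4)*(g^2 - 7*g + 12) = (g - 3)*(g + 4)*(g - 4)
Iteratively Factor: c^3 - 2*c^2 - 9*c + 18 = (c - 3)*(c^2 + c - 6) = (c - 3)*(c - 2)*(c + 3)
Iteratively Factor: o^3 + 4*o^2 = (o + 4)*(o^2) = o*(o + 4)*(o)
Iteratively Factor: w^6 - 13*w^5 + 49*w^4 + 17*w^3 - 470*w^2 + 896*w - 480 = (w - 2)*(w^5 - 11*w^4 + 27*w^3 + 71*w^2 - 328*w + 240) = (w - 4)*(w - 2)*(w^4 - 7*w^3 - w^2 + 67*w - 60) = (w - 4)*(w - 2)*(w + 3)*(w^3 - 10*w^2 + 29*w - 20) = (w - 4)*(w - 2)*(w - 1)*(w + 3)*(w^2 - 9*w + 20) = (w - 4)^2*(w - 2)*(w - 1)*(w + 3)*(w - 5)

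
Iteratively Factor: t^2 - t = (t - 1)*(t)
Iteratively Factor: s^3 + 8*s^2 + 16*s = (s + 4)*(s^2 + 4*s) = s*(s + 4)*(s + 4)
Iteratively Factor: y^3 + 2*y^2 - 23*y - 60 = (y + 4)*(y^2 - 2*y - 15) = (y + 3)*(y + 4)*(y - 5)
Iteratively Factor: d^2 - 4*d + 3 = (d - 1)*(d - 3)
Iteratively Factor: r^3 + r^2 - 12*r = (r - 3)*(r^2 + 4*r) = r*(r - 3)*(r + 4)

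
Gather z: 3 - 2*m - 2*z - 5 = -2*m - 2*z - 2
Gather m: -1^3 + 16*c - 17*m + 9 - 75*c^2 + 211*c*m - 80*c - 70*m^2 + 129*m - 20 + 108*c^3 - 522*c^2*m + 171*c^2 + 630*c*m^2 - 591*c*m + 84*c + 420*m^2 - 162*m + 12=108*c^3 + 96*c^2 + 20*c + m^2*(630*c + 350) + m*(-522*c^2 - 380*c - 50)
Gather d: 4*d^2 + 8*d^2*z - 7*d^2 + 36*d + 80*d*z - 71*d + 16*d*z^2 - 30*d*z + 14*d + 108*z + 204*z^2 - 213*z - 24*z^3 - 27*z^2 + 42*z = d^2*(8*z - 3) + d*(16*z^2 + 50*z - 21) - 24*z^3 + 177*z^2 - 63*z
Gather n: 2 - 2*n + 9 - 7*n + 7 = 18 - 9*n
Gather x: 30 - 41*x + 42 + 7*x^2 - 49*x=7*x^2 - 90*x + 72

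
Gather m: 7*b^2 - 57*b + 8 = 7*b^2 - 57*b + 8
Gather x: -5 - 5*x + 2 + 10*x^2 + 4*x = 10*x^2 - x - 3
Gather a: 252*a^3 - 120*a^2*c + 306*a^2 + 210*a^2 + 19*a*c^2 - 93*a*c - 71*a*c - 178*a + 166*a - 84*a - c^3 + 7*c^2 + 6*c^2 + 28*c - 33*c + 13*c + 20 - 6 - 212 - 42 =252*a^3 + a^2*(516 - 120*c) + a*(19*c^2 - 164*c - 96) - c^3 + 13*c^2 + 8*c - 240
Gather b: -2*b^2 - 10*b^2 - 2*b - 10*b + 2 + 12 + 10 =-12*b^2 - 12*b + 24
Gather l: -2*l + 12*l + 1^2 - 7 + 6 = 10*l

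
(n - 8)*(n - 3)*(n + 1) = n^3 - 10*n^2 + 13*n + 24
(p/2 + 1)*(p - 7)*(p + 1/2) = p^3/2 - 9*p^2/4 - 33*p/4 - 7/2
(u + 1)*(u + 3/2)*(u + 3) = u^3 + 11*u^2/2 + 9*u + 9/2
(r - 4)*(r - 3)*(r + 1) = r^3 - 6*r^2 + 5*r + 12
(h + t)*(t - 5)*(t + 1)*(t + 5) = h*t^3 + h*t^2 - 25*h*t - 25*h + t^4 + t^3 - 25*t^2 - 25*t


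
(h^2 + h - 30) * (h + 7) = h^3 + 8*h^2 - 23*h - 210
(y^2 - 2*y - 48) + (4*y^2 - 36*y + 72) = 5*y^2 - 38*y + 24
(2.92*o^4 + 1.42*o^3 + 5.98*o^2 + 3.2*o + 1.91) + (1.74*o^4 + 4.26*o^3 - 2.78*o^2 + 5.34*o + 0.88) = 4.66*o^4 + 5.68*o^3 + 3.2*o^2 + 8.54*o + 2.79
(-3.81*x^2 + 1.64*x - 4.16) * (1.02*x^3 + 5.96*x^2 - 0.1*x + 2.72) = -3.8862*x^5 - 21.0348*x^4 + 5.9122*x^3 - 35.3208*x^2 + 4.8768*x - 11.3152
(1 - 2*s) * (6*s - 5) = -12*s^2 + 16*s - 5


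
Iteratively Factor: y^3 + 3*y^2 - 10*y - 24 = (y - 3)*(y^2 + 6*y + 8) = (y - 3)*(y + 2)*(y + 4)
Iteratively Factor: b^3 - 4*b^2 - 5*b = (b + 1)*(b^2 - 5*b) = (b - 5)*(b + 1)*(b)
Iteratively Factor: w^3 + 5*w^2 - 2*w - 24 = (w + 3)*(w^2 + 2*w - 8) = (w - 2)*(w + 3)*(w + 4)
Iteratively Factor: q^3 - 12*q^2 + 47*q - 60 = (q - 4)*(q^2 - 8*q + 15) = (q - 4)*(q - 3)*(q - 5)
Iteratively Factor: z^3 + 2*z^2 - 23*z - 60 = (z - 5)*(z^2 + 7*z + 12) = (z - 5)*(z + 4)*(z + 3)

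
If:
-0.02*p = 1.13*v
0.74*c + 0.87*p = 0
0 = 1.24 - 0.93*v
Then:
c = 88.57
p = -75.33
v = 1.33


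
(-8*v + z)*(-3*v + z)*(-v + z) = -24*v^3 + 35*v^2*z - 12*v*z^2 + z^3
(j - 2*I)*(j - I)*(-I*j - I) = -I*j^3 - 3*j^2 - I*j^2 - 3*j + 2*I*j + 2*I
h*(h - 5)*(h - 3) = h^3 - 8*h^2 + 15*h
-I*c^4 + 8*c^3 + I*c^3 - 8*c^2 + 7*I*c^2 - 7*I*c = c*(c - 1)*(c + 7*I)*(-I*c + 1)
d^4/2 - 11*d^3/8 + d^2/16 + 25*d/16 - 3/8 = (d/2 + 1/2)*(d - 2)*(d - 3/2)*(d - 1/4)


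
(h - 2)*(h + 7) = h^2 + 5*h - 14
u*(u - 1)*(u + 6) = u^3 + 5*u^2 - 6*u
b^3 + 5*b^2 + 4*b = b*(b + 1)*(b + 4)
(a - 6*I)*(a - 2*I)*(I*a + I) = I*a^3 + 8*a^2 + I*a^2 + 8*a - 12*I*a - 12*I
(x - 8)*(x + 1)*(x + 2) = x^3 - 5*x^2 - 22*x - 16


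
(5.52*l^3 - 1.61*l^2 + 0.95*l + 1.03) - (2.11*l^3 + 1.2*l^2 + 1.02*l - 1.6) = 3.41*l^3 - 2.81*l^2 - 0.0700000000000001*l + 2.63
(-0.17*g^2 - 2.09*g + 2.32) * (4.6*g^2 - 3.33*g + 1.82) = -0.782*g^4 - 9.0479*g^3 + 17.3223*g^2 - 11.5294*g + 4.2224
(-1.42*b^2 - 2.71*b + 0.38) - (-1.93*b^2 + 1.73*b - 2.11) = 0.51*b^2 - 4.44*b + 2.49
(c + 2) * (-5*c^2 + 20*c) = -5*c^3 + 10*c^2 + 40*c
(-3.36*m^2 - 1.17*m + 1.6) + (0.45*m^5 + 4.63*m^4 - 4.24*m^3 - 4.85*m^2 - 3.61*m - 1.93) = 0.45*m^5 + 4.63*m^4 - 4.24*m^3 - 8.21*m^2 - 4.78*m - 0.33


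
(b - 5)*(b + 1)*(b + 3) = b^3 - b^2 - 17*b - 15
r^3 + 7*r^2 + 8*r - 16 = (r - 1)*(r + 4)^2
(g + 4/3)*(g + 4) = g^2 + 16*g/3 + 16/3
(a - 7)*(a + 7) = a^2 - 49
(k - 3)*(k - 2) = k^2 - 5*k + 6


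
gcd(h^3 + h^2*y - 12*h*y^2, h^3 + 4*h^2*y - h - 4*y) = h + 4*y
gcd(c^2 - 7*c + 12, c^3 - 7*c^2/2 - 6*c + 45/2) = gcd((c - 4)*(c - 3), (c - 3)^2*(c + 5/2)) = c - 3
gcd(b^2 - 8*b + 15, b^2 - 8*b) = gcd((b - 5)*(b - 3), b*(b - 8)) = 1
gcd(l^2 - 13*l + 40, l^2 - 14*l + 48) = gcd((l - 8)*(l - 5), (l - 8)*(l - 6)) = l - 8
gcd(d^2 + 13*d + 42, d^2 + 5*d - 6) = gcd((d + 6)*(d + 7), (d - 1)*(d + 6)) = d + 6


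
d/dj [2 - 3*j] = -3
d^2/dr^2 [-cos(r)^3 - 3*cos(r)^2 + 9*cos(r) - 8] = -33*cos(r)/4 + 6*cos(2*r) + 9*cos(3*r)/4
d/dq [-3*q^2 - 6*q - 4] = -6*q - 6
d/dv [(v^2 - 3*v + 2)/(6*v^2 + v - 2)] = (19*v^2 - 28*v + 4)/(36*v^4 + 12*v^3 - 23*v^2 - 4*v + 4)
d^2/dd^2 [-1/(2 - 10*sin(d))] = 5*(-5*sin(d)^2 - sin(d) + 10)/(2*(5*sin(d) - 1)^3)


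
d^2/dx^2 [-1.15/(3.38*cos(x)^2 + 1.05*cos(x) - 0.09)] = (52.55224*(1 - cos(x)^2)^2 + 12.24405*cos(x)^3 + 28.943315*cos(x)^2 - 24.379425*cos(x) - 55.78765)/(3.38*cos(x)^2 + 1.05*cos(x) - 0.09)^3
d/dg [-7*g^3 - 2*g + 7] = -21*g^2 - 2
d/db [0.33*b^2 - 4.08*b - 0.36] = 0.66*b - 4.08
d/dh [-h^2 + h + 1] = 1 - 2*h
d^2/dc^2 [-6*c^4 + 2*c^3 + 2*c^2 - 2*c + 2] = -72*c^2 + 12*c + 4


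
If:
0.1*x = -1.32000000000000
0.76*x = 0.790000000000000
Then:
No Solution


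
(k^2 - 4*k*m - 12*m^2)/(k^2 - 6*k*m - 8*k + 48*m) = (k + 2*m)/(k - 8)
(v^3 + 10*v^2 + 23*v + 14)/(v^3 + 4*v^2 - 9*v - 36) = (v^3 + 10*v^2 + 23*v + 14)/(v^3 + 4*v^2 - 9*v - 36)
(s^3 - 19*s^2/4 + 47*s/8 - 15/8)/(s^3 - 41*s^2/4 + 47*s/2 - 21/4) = (8*s^2 - 14*s + 5)/(2*(4*s^2 - 29*s + 7))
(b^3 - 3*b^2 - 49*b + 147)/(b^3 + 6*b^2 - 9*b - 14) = (b^2 - 10*b + 21)/(b^2 - b - 2)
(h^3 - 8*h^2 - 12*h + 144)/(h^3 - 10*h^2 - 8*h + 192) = (h - 6)/(h - 8)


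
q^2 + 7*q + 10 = (q + 2)*(q + 5)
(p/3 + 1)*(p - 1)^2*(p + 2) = p^4/3 + p^3 - p^2 - 7*p/3 + 2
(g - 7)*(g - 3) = g^2 - 10*g + 21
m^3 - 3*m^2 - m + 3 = (m - 3)*(m - 1)*(m + 1)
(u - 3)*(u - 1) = u^2 - 4*u + 3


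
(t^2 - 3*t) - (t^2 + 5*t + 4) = -8*t - 4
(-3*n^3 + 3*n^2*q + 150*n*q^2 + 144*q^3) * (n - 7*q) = -3*n^4 + 24*n^3*q + 129*n^2*q^2 - 906*n*q^3 - 1008*q^4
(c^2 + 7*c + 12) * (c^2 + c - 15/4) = c^4 + 8*c^3 + 61*c^2/4 - 57*c/4 - 45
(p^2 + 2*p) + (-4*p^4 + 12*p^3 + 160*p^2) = -4*p^4 + 12*p^3 + 161*p^2 + 2*p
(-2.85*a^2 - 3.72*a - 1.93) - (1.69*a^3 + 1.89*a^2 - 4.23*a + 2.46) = -1.69*a^3 - 4.74*a^2 + 0.51*a - 4.39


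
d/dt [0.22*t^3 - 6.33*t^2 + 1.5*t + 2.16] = 0.66*t^2 - 12.66*t + 1.5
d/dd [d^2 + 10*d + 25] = 2*d + 10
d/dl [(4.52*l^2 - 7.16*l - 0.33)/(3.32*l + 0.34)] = (15.0064*l^2 + 3.0736*l - 1.3388)/(11.0224*l^2 + 2.2576*l + 0.1156)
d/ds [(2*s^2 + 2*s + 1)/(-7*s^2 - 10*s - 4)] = 2*(-3*s^2 - s + 1)/(49*s^4 + 140*s^3 + 156*s^2 + 80*s + 16)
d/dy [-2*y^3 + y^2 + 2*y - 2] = -6*y^2 + 2*y + 2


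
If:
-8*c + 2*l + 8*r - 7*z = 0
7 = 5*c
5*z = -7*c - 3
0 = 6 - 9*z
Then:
No Solution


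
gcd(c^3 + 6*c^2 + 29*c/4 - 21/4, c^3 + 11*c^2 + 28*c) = 1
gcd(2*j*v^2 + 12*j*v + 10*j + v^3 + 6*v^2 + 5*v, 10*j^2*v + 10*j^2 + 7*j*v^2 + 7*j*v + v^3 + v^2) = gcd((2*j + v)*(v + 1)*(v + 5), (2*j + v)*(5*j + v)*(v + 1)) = 2*j*v + 2*j + v^2 + v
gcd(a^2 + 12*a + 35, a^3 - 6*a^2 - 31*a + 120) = a + 5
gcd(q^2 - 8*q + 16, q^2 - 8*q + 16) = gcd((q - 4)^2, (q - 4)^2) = q^2 - 8*q + 16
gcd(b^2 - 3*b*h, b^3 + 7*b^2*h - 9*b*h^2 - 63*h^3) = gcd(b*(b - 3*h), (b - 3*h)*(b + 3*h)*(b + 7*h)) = b - 3*h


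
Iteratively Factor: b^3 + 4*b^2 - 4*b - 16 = (b + 2)*(b^2 + 2*b - 8) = (b - 2)*(b + 2)*(b + 4)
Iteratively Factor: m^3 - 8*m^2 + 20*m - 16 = (m - 2)*(m^2 - 6*m + 8) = (m - 4)*(m - 2)*(m - 2)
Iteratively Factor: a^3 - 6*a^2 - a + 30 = (a - 3)*(a^2 - 3*a - 10) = (a - 3)*(a + 2)*(a - 5)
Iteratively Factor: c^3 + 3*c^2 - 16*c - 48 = (c - 4)*(c^2 + 7*c + 12) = (c - 4)*(c + 3)*(c + 4)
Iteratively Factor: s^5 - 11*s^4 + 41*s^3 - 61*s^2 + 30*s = (s - 5)*(s^4 - 6*s^3 + 11*s^2 - 6*s) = s*(s - 5)*(s^3 - 6*s^2 + 11*s - 6) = s*(s - 5)*(s - 1)*(s^2 - 5*s + 6) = s*(s - 5)*(s - 2)*(s - 1)*(s - 3)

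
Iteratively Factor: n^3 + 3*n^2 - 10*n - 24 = (n - 3)*(n^2 + 6*n + 8) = (n - 3)*(n + 2)*(n + 4)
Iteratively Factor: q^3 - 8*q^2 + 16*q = (q - 4)*(q^2 - 4*q) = q*(q - 4)*(q - 4)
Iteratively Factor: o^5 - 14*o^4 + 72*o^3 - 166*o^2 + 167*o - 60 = (o - 5)*(o^4 - 9*o^3 + 27*o^2 - 31*o + 12) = (o - 5)*(o - 1)*(o^3 - 8*o^2 + 19*o - 12) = (o - 5)*(o - 4)*(o - 1)*(o^2 - 4*o + 3) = (o - 5)*(o - 4)*(o - 3)*(o - 1)*(o - 1)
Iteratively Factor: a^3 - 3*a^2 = (a)*(a^2 - 3*a) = a^2*(a - 3)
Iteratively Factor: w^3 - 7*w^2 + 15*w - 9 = (w - 3)*(w^2 - 4*w + 3) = (w - 3)^2*(w - 1)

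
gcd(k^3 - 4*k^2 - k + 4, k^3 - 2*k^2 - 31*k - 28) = k + 1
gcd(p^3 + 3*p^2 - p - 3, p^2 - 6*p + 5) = p - 1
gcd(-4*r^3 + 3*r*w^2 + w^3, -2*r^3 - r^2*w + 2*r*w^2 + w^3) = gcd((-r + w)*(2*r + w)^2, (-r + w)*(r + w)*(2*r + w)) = 2*r^2 - r*w - w^2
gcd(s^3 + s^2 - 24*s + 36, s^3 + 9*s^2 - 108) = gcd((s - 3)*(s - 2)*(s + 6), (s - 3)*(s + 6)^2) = s^2 + 3*s - 18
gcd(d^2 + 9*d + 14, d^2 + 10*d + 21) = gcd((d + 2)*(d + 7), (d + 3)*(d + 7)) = d + 7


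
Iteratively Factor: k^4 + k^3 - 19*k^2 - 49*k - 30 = (k - 5)*(k^3 + 6*k^2 + 11*k + 6) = (k - 5)*(k + 1)*(k^2 + 5*k + 6) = (k - 5)*(k + 1)*(k + 2)*(k + 3)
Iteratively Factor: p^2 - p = (p)*(p - 1)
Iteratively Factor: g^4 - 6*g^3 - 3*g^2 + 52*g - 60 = (g - 2)*(g^3 - 4*g^2 - 11*g + 30) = (g - 5)*(g - 2)*(g^2 + g - 6) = (g - 5)*(g - 2)*(g + 3)*(g - 2)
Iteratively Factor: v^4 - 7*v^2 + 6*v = (v + 3)*(v^3 - 3*v^2 + 2*v) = v*(v + 3)*(v^2 - 3*v + 2) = v*(v - 1)*(v + 3)*(v - 2)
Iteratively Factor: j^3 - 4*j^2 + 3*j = (j - 3)*(j^2 - j) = j*(j - 3)*(j - 1)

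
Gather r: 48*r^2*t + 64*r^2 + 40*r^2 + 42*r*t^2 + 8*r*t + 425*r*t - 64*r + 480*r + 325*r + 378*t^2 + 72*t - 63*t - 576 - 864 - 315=r^2*(48*t + 104) + r*(42*t^2 + 433*t + 741) + 378*t^2 + 9*t - 1755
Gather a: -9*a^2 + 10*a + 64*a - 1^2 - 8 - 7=-9*a^2 + 74*a - 16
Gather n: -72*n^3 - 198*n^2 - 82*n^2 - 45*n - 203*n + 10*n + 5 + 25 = -72*n^3 - 280*n^2 - 238*n + 30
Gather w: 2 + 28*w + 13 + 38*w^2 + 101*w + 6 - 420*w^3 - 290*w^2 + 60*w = -420*w^3 - 252*w^2 + 189*w + 21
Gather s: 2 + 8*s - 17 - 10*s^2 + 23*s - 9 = -10*s^2 + 31*s - 24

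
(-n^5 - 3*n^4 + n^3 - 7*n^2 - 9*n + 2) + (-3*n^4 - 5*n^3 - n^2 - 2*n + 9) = -n^5 - 6*n^4 - 4*n^3 - 8*n^2 - 11*n + 11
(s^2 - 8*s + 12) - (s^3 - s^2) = -s^3 + 2*s^2 - 8*s + 12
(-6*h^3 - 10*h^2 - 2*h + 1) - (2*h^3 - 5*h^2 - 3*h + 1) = -8*h^3 - 5*h^2 + h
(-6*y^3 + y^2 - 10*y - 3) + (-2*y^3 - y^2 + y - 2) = -8*y^3 - 9*y - 5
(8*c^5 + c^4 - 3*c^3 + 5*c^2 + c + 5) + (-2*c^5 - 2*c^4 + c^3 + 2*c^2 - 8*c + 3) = 6*c^5 - c^4 - 2*c^3 + 7*c^2 - 7*c + 8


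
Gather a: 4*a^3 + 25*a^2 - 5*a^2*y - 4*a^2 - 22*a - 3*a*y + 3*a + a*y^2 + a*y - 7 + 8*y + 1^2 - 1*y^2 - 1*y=4*a^3 + a^2*(21 - 5*y) + a*(y^2 - 2*y - 19) - y^2 + 7*y - 6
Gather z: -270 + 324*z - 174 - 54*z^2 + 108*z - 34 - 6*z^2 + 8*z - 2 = -60*z^2 + 440*z - 480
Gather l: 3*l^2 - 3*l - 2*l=3*l^2 - 5*l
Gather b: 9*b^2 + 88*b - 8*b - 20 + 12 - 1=9*b^2 + 80*b - 9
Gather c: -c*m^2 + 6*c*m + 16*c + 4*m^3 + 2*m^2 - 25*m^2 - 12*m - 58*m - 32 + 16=c*(-m^2 + 6*m + 16) + 4*m^3 - 23*m^2 - 70*m - 16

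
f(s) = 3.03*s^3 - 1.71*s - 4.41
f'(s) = 9.09*s^2 - 1.71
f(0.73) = -4.48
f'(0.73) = 3.13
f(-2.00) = -25.23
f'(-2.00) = 34.65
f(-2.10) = -28.88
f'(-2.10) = 38.38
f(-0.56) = -3.98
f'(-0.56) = 1.14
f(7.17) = 1100.19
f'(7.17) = 465.60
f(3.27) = 95.94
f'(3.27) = 95.49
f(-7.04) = -1049.58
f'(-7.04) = 448.80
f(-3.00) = -81.09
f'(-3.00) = 80.10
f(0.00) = -4.41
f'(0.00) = -1.71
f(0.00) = -4.41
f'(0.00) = -1.71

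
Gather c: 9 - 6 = 3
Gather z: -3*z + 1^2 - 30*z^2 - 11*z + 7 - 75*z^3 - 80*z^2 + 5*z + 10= -75*z^3 - 110*z^2 - 9*z + 18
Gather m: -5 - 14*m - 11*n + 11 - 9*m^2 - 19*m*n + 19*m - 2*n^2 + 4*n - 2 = -9*m^2 + m*(5 - 19*n) - 2*n^2 - 7*n + 4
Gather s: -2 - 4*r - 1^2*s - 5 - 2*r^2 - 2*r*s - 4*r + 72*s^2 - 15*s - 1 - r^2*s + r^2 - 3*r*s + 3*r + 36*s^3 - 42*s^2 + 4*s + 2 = -r^2 - 5*r + 36*s^3 + 30*s^2 + s*(-r^2 - 5*r - 12) - 6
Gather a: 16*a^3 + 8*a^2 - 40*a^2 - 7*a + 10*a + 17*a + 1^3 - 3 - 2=16*a^3 - 32*a^2 + 20*a - 4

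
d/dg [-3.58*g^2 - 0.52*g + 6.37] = -7.16*g - 0.52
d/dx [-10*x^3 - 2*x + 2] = -30*x^2 - 2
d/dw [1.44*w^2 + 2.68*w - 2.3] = 2.88*w + 2.68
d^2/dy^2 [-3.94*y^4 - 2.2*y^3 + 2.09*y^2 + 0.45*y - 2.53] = -47.28*y^2 - 13.2*y + 4.18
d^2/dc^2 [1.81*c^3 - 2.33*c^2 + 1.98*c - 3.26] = 10.86*c - 4.66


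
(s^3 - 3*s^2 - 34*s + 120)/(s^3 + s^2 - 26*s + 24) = (s - 5)/(s - 1)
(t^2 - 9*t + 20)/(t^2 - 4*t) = (t - 5)/t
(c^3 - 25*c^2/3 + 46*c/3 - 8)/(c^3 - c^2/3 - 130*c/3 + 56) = (c - 1)/(c + 7)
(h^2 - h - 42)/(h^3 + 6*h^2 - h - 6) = (h - 7)/(h^2 - 1)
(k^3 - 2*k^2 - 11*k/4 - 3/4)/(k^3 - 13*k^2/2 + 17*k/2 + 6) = (k + 1/2)/(k - 4)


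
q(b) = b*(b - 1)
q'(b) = 2*b - 1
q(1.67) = 1.12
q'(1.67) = 2.34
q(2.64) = 4.33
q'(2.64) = 4.28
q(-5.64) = 37.45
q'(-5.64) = -12.28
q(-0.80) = 1.44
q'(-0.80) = -2.60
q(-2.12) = 6.61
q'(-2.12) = -5.24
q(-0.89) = 1.68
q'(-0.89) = -2.78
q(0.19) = -0.15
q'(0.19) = -0.62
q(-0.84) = 1.55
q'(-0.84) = -2.68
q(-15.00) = 240.00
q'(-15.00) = -31.00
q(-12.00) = 156.00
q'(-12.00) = -25.00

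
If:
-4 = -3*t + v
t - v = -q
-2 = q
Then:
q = -2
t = 1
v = -1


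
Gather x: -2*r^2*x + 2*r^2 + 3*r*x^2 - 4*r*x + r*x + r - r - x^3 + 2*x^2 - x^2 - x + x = 2*r^2 - x^3 + x^2*(3*r + 1) + x*(-2*r^2 - 3*r)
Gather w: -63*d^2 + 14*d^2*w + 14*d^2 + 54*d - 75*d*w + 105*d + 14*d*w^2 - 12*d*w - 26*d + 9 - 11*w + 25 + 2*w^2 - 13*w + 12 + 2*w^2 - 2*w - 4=-49*d^2 + 133*d + w^2*(14*d + 4) + w*(14*d^2 - 87*d - 26) + 42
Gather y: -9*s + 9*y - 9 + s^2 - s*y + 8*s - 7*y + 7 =s^2 - s + y*(2 - s) - 2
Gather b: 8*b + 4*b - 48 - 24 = 12*b - 72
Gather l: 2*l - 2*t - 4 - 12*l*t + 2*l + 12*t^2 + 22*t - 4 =l*(4 - 12*t) + 12*t^2 + 20*t - 8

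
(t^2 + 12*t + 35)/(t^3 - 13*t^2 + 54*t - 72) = (t^2 + 12*t + 35)/(t^3 - 13*t^2 + 54*t - 72)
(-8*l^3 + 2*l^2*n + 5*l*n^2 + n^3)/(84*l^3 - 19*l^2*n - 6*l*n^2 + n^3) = (-2*l^2 + l*n + n^2)/(21*l^2 - 10*l*n + n^2)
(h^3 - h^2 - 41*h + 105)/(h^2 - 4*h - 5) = (h^2 + 4*h - 21)/(h + 1)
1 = 1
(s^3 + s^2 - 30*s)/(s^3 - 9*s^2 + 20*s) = (s + 6)/(s - 4)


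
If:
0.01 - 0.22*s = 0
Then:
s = 0.05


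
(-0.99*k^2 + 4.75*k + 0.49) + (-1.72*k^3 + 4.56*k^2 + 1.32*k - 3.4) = -1.72*k^3 + 3.57*k^2 + 6.07*k - 2.91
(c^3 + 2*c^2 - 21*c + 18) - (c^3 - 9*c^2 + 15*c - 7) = 11*c^2 - 36*c + 25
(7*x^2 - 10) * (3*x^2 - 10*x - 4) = 21*x^4 - 70*x^3 - 58*x^2 + 100*x + 40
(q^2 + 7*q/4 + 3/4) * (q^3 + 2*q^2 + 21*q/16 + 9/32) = q^5 + 15*q^4/4 + 89*q^3/16 + 261*q^2/64 + 189*q/128 + 27/128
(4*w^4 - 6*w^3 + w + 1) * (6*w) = 24*w^5 - 36*w^4 + 6*w^2 + 6*w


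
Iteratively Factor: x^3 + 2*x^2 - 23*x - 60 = (x + 3)*(x^2 - x - 20) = (x + 3)*(x + 4)*(x - 5)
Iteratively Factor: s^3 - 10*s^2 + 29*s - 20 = (s - 5)*(s^2 - 5*s + 4) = (s - 5)*(s - 4)*(s - 1)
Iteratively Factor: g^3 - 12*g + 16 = (g - 2)*(g^2 + 2*g - 8) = (g - 2)*(g + 4)*(g - 2)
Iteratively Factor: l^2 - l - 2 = (l - 2)*(l + 1)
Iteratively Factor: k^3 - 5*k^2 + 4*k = (k - 1)*(k^2 - 4*k) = (k - 4)*(k - 1)*(k)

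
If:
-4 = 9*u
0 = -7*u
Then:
No Solution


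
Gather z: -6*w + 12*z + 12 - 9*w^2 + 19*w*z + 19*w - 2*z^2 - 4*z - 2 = -9*w^2 + 13*w - 2*z^2 + z*(19*w + 8) + 10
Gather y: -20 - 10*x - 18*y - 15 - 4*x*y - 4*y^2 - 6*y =-10*x - 4*y^2 + y*(-4*x - 24) - 35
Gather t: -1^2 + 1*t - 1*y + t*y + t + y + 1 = t*(y + 2)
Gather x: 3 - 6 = -3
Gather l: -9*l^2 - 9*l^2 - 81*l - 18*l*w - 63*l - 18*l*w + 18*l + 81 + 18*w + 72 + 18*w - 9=-18*l^2 + l*(-36*w - 126) + 36*w + 144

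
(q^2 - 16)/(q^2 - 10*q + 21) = (q^2 - 16)/(q^2 - 10*q + 21)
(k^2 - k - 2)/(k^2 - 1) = (k - 2)/(k - 1)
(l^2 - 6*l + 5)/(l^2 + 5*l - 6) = (l - 5)/(l + 6)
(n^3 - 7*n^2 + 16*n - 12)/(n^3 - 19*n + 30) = (n - 2)/(n + 5)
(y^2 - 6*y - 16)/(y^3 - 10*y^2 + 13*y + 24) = (y + 2)/(y^2 - 2*y - 3)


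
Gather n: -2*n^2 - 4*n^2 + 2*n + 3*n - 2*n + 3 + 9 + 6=-6*n^2 + 3*n + 18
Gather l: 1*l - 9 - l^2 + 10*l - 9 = -l^2 + 11*l - 18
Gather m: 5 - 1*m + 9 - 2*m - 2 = 12 - 3*m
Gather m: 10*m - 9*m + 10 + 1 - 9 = m + 2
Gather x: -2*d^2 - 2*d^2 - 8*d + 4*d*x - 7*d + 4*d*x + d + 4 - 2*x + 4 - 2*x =-4*d^2 - 14*d + x*(8*d - 4) + 8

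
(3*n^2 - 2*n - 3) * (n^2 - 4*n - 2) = 3*n^4 - 14*n^3 - n^2 + 16*n + 6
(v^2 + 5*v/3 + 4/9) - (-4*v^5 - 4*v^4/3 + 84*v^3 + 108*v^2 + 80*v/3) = 4*v^5 + 4*v^4/3 - 84*v^3 - 107*v^2 - 25*v + 4/9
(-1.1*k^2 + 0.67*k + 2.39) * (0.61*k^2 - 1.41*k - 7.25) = -0.671*k^4 + 1.9597*k^3 + 8.4882*k^2 - 8.2274*k - 17.3275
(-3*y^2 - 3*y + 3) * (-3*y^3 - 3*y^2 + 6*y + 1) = 9*y^5 + 18*y^4 - 18*y^3 - 30*y^2 + 15*y + 3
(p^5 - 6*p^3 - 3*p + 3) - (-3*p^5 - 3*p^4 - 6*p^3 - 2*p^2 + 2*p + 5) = 4*p^5 + 3*p^4 + 2*p^2 - 5*p - 2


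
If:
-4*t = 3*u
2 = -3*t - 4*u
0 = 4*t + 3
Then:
No Solution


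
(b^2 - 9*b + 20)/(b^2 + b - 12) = (b^2 - 9*b + 20)/(b^2 + b - 12)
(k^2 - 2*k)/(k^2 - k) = (k - 2)/(k - 1)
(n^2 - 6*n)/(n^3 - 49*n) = (n - 6)/(n^2 - 49)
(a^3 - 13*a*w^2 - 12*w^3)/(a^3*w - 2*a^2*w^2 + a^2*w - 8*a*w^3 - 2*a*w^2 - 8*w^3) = (a^2 + 4*a*w + 3*w^2)/(w*(a^2 + 2*a*w + a + 2*w))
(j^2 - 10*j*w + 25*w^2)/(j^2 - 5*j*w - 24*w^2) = (-j^2 + 10*j*w - 25*w^2)/(-j^2 + 5*j*w + 24*w^2)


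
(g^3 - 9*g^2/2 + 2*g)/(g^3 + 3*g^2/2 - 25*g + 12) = g/(g + 6)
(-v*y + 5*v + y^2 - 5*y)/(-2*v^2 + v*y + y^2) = (y - 5)/(2*v + y)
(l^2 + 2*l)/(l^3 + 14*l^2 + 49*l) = (l + 2)/(l^2 + 14*l + 49)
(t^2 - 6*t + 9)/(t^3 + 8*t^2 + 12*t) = (t^2 - 6*t + 9)/(t*(t^2 + 8*t + 12))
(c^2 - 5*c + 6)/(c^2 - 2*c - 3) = (c - 2)/(c + 1)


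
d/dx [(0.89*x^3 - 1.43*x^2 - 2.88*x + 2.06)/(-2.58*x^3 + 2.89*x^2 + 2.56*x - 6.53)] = (-1.1173*x^4 - 10.304*x^3 + 3.17170000000001*x^2 + 6.769*x + 13.5328)/(6.6564*x^6 - 14.9124*x^5 - 4.8575*x^4 + 48.4916*x^3 - 31.1898*x^2 - 33.4336*x + 42.6409)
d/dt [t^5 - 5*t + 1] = 5*t^4 - 5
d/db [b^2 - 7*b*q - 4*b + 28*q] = 2*b - 7*q - 4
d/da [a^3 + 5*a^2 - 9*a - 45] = 3*a^2 + 10*a - 9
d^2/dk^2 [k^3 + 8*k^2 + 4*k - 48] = 6*k + 16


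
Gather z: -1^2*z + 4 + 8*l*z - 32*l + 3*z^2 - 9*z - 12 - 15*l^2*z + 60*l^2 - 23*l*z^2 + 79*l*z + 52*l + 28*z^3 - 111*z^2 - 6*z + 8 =60*l^2 + 20*l + 28*z^3 + z^2*(-23*l - 108) + z*(-15*l^2 + 87*l - 16)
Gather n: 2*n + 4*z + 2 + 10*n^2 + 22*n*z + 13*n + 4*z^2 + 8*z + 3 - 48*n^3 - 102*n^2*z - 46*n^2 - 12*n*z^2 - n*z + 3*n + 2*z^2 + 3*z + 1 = -48*n^3 + n^2*(-102*z - 36) + n*(-12*z^2 + 21*z + 18) + 6*z^2 + 15*z + 6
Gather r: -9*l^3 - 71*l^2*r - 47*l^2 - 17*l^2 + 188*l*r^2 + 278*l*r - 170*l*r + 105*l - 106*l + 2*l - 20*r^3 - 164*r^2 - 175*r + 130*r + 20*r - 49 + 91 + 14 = -9*l^3 - 64*l^2 + l - 20*r^3 + r^2*(188*l - 164) + r*(-71*l^2 + 108*l - 25) + 56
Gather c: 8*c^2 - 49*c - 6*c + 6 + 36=8*c^2 - 55*c + 42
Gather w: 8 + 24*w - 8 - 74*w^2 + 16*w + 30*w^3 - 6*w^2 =30*w^3 - 80*w^2 + 40*w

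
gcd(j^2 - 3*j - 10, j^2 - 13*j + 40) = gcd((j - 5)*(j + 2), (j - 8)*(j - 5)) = j - 5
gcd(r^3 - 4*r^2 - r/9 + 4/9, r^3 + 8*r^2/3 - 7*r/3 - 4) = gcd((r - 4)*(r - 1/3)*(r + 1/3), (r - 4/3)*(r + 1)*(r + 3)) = 1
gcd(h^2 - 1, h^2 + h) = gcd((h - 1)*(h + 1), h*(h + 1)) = h + 1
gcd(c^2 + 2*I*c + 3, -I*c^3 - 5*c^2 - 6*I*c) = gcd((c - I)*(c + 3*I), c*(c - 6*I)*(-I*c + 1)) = 1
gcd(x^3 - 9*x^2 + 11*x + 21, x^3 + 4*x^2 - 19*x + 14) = 1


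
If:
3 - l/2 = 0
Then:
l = 6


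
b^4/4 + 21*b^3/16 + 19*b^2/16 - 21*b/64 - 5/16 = (b/4 + 1)*(b - 1/2)*(b + 1/2)*(b + 5/4)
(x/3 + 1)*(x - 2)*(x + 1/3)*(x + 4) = x^4/3 + 16*x^3/9 - x^2/9 - 74*x/9 - 8/3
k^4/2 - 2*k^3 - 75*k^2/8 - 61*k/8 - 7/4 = (k/2 + 1)*(k - 7)*(k + 1/2)^2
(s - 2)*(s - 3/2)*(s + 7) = s^3 + 7*s^2/2 - 43*s/2 + 21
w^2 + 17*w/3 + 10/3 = (w + 2/3)*(w + 5)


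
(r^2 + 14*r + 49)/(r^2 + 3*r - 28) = (r + 7)/(r - 4)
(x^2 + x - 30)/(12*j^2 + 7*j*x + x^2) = (x^2 + x - 30)/(12*j^2 + 7*j*x + x^2)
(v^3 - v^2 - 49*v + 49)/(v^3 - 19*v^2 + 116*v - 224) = (v^2 + 6*v - 7)/(v^2 - 12*v + 32)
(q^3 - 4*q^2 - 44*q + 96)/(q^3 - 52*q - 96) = (q - 2)/(q + 2)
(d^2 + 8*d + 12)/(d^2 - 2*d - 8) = (d + 6)/(d - 4)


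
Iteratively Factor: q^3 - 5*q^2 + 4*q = (q - 4)*(q^2 - q) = q*(q - 4)*(q - 1)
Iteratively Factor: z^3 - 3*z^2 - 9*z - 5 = (z - 5)*(z^2 + 2*z + 1) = (z - 5)*(z + 1)*(z + 1)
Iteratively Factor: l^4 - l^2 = (l - 1)*(l^3 + l^2) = (l - 1)*(l + 1)*(l^2) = l*(l - 1)*(l + 1)*(l)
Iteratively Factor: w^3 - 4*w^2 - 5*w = (w)*(w^2 - 4*w - 5) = w*(w + 1)*(w - 5)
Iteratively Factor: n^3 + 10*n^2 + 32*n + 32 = (n + 4)*(n^2 + 6*n + 8) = (n + 2)*(n + 4)*(n + 4)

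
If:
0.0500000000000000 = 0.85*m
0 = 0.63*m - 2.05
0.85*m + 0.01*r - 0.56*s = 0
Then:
No Solution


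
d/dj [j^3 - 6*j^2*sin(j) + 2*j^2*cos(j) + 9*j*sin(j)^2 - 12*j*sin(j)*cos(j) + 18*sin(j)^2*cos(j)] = -2*j^2*sin(j) - 6*j^2*cos(j) + 3*j^2 + 24*j*sin(j)^2 + 18*j*sin(j)*cos(j) - 12*j*sin(j) + 4*j*cos(j) - 12*j - 54*sin(j)^3 + 9*sin(j)^2 - 12*sin(j)*cos(j) + 36*sin(j)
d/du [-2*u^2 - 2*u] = -4*u - 2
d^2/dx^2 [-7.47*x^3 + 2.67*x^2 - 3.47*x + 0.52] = 5.34 - 44.82*x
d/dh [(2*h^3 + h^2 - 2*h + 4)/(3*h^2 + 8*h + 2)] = 2*(3*h^4 + 16*h^3 + 13*h^2 - 10*h - 18)/(9*h^4 + 48*h^3 + 76*h^2 + 32*h + 4)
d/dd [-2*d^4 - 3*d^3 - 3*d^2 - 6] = d*(-8*d^2 - 9*d - 6)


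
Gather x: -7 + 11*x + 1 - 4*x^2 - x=-4*x^2 + 10*x - 6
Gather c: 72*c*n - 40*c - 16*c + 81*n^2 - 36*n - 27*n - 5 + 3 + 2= c*(72*n - 56) + 81*n^2 - 63*n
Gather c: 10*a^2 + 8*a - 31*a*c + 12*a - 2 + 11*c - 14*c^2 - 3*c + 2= 10*a^2 + 20*a - 14*c^2 + c*(8 - 31*a)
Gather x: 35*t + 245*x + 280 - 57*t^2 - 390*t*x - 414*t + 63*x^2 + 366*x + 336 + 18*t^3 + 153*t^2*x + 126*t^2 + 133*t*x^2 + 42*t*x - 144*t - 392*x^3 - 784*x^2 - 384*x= 18*t^3 + 69*t^2 - 523*t - 392*x^3 + x^2*(133*t - 721) + x*(153*t^2 - 348*t + 227) + 616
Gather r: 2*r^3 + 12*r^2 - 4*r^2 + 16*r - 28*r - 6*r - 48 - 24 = 2*r^3 + 8*r^2 - 18*r - 72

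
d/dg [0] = 0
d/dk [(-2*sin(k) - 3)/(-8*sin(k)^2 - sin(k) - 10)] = (-16*sin(k)^2 - 48*sin(k) + 17)*cos(k)/(8*sin(k)^2 + sin(k) + 10)^2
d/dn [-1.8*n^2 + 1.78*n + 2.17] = 1.78 - 3.6*n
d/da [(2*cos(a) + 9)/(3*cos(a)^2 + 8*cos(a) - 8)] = 2*(3*cos(a)^2 + 27*cos(a) + 44)*sin(a)/(-3*sin(a)^2 + 8*cos(a) - 5)^2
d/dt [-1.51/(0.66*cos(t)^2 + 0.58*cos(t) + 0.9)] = -(1.9932*cos(t) + 0.8758)*sin(t)/(0.66*cos(t)^2 + 0.58*cos(t) + 0.9)^2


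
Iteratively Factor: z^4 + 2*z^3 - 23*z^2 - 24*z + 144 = (z - 3)*(z^3 + 5*z^2 - 8*z - 48) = (z - 3)*(z + 4)*(z^2 + z - 12) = (z - 3)^2*(z + 4)*(z + 4)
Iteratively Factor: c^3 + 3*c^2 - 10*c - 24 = (c + 2)*(c^2 + c - 12) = (c - 3)*(c + 2)*(c + 4)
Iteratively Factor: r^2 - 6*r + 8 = (r - 2)*(r - 4)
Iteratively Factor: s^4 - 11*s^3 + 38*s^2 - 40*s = (s - 2)*(s^3 - 9*s^2 + 20*s) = (s - 5)*(s - 2)*(s^2 - 4*s) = (s - 5)*(s - 4)*(s - 2)*(s)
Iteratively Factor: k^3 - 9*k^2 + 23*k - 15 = (k - 5)*(k^2 - 4*k + 3) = (k - 5)*(k - 3)*(k - 1)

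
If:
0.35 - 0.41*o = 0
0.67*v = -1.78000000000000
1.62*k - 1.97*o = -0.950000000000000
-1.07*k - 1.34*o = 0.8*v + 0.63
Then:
No Solution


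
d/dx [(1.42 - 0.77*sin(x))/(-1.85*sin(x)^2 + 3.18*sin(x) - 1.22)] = (-1.4245*sin(x)^2 + 5.254*sin(x) - 3.5762)*cos(x)/(3.4225*sin(x)^4 - 11.766*sin(x)^3 + 14.6264*sin(x)^2 - 7.7592*sin(x) + 1.4884)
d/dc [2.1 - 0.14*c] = -0.140000000000000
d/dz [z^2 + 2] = 2*z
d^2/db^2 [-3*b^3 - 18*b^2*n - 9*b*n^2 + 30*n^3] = -18*b - 36*n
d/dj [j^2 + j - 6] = 2*j + 1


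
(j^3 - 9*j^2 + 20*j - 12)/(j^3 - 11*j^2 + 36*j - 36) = (j - 1)/(j - 3)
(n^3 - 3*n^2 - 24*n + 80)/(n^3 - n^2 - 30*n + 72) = (n^2 + n - 20)/(n^2 + 3*n - 18)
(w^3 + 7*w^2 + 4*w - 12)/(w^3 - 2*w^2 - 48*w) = (w^2 + w - 2)/(w*(w - 8))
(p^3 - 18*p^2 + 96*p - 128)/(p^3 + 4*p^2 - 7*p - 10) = (p^2 - 16*p + 64)/(p^2 + 6*p + 5)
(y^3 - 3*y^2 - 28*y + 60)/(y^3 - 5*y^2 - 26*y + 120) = (y - 2)/(y - 4)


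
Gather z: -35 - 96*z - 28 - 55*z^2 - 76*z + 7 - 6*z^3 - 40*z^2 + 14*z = -6*z^3 - 95*z^2 - 158*z - 56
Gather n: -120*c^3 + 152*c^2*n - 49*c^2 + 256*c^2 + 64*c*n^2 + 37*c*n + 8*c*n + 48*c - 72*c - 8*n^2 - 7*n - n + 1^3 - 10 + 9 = -120*c^3 + 207*c^2 - 24*c + n^2*(64*c - 8) + n*(152*c^2 + 45*c - 8)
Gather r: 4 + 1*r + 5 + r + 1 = 2*r + 10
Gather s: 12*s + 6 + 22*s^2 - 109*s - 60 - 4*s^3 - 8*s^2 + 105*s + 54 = -4*s^3 + 14*s^2 + 8*s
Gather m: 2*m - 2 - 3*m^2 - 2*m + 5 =3 - 3*m^2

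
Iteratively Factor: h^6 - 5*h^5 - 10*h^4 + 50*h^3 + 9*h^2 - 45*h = (h - 5)*(h^5 - 10*h^3 + 9*h) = (h - 5)*(h - 3)*(h^4 + 3*h^3 - h^2 - 3*h) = (h - 5)*(h - 3)*(h + 3)*(h^3 - h) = (h - 5)*(h - 3)*(h - 1)*(h + 3)*(h^2 + h) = h*(h - 5)*(h - 3)*(h - 1)*(h + 3)*(h + 1)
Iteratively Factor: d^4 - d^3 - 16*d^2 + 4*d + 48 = (d + 2)*(d^3 - 3*d^2 - 10*d + 24) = (d + 2)*(d + 3)*(d^2 - 6*d + 8) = (d - 2)*(d + 2)*(d + 3)*(d - 4)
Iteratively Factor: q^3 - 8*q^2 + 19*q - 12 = (q - 1)*(q^2 - 7*q + 12) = (q - 3)*(q - 1)*(q - 4)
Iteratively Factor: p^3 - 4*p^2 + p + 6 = (p - 3)*(p^2 - p - 2) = (p - 3)*(p + 1)*(p - 2)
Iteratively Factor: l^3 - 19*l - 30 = (l - 5)*(l^2 + 5*l + 6) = (l - 5)*(l + 2)*(l + 3)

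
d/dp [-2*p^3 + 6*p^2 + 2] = 6*p*(2 - p)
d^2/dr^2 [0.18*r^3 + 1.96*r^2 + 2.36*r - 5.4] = 1.08*r + 3.92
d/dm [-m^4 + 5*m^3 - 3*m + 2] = -4*m^3 + 15*m^2 - 3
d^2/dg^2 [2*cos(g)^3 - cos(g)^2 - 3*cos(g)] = 3*cos(g)/2 + 2*cos(2*g) - 9*cos(3*g)/2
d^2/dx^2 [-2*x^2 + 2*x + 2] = -4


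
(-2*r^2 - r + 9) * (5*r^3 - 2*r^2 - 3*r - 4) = -10*r^5 - r^4 + 53*r^3 - 7*r^2 - 23*r - 36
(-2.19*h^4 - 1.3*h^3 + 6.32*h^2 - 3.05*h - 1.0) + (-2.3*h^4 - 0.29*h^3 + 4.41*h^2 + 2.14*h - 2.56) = -4.49*h^4 - 1.59*h^3 + 10.73*h^2 - 0.91*h - 3.56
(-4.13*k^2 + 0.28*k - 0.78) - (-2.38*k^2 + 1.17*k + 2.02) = -1.75*k^2 - 0.89*k - 2.8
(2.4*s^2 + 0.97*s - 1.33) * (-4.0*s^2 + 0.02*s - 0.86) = -9.6*s^4 - 3.832*s^3 + 3.2754*s^2 - 0.8608*s + 1.1438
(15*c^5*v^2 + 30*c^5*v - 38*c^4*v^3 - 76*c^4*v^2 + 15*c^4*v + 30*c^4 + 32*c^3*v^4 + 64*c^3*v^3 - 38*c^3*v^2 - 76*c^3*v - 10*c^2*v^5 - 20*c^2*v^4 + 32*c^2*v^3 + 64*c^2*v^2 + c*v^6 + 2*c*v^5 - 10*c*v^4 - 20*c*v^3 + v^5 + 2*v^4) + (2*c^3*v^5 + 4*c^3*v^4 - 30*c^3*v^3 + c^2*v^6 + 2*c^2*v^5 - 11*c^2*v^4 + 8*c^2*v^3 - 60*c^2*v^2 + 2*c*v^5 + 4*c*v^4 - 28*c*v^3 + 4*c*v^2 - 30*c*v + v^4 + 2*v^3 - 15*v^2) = 15*c^5*v^2 + 30*c^5*v - 38*c^4*v^3 - 76*c^4*v^2 + 15*c^4*v + 30*c^4 + 2*c^3*v^5 + 36*c^3*v^4 + 34*c^3*v^3 - 38*c^3*v^2 - 76*c^3*v + c^2*v^6 - 8*c^2*v^5 - 31*c^2*v^4 + 40*c^2*v^3 + 4*c^2*v^2 + c*v^6 + 4*c*v^5 - 6*c*v^4 - 48*c*v^3 + 4*c*v^2 - 30*c*v + v^5 + 3*v^4 + 2*v^3 - 15*v^2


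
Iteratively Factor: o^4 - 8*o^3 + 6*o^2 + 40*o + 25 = (o + 1)*(o^3 - 9*o^2 + 15*o + 25) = (o - 5)*(o + 1)*(o^2 - 4*o - 5) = (o - 5)^2*(o + 1)*(o + 1)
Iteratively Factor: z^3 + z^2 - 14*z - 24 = (z + 2)*(z^2 - z - 12) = (z - 4)*(z + 2)*(z + 3)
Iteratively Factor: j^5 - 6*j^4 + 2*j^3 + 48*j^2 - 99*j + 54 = (j - 3)*(j^4 - 3*j^3 - 7*j^2 + 27*j - 18) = (j - 3)*(j - 2)*(j^3 - j^2 - 9*j + 9) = (j - 3)^2*(j - 2)*(j^2 + 2*j - 3) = (j - 3)^2*(j - 2)*(j - 1)*(j + 3)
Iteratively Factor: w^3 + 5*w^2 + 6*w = (w)*(w^2 + 5*w + 6) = w*(w + 2)*(w + 3)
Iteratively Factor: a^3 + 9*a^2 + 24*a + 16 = (a + 4)*(a^2 + 5*a + 4) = (a + 1)*(a + 4)*(a + 4)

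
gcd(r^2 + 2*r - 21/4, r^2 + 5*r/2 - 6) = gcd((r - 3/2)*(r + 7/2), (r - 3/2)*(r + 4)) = r - 3/2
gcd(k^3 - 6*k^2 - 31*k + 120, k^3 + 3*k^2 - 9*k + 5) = k + 5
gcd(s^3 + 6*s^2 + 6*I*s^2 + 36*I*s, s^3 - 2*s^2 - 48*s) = s^2 + 6*s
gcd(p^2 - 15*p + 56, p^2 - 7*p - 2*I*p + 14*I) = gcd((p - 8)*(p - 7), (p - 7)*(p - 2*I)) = p - 7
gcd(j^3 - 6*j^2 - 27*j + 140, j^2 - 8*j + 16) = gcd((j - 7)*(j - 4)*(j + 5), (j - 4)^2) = j - 4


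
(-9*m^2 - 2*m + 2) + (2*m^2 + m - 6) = -7*m^2 - m - 4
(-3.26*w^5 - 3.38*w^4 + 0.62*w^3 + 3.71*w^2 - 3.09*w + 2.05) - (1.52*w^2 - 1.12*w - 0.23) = -3.26*w^5 - 3.38*w^4 + 0.62*w^3 + 2.19*w^2 - 1.97*w + 2.28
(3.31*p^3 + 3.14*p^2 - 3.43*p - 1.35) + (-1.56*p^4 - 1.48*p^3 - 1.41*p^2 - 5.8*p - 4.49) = -1.56*p^4 + 1.83*p^3 + 1.73*p^2 - 9.23*p - 5.84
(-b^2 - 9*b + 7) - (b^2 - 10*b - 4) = -2*b^2 + b + 11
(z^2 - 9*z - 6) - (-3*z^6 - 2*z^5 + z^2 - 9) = 3*z^6 + 2*z^5 - 9*z + 3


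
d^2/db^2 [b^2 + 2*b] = 2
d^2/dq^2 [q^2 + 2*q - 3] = 2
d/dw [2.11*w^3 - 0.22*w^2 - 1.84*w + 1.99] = 6.33*w^2 - 0.44*w - 1.84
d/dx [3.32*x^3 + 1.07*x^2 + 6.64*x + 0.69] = 9.96*x^2 + 2.14*x + 6.64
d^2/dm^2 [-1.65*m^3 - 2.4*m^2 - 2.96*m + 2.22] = -9.9*m - 4.8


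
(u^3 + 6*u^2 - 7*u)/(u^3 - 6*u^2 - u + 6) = u*(u + 7)/(u^2 - 5*u - 6)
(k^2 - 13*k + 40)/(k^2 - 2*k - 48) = (k - 5)/(k + 6)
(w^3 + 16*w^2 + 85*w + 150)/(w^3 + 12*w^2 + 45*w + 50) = (w + 6)/(w + 2)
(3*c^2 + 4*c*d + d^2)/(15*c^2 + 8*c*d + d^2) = (c + d)/(5*c + d)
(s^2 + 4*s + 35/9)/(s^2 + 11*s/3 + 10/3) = (s + 7/3)/(s + 2)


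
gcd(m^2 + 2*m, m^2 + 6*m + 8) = m + 2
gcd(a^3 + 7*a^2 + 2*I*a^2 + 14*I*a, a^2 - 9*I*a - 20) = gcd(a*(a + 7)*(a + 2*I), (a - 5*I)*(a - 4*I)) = 1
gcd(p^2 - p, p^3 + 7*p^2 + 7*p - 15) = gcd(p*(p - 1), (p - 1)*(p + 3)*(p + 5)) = p - 1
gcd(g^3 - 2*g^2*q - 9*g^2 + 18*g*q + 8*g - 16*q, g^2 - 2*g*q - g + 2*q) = -g^2 + 2*g*q + g - 2*q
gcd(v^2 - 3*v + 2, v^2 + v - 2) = v - 1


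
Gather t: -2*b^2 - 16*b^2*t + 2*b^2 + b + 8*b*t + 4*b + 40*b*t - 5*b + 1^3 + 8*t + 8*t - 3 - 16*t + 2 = t*(-16*b^2 + 48*b)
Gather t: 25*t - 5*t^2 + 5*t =-5*t^2 + 30*t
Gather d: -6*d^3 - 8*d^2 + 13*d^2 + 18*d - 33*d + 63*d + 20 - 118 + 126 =-6*d^3 + 5*d^2 + 48*d + 28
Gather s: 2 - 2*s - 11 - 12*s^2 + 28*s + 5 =-12*s^2 + 26*s - 4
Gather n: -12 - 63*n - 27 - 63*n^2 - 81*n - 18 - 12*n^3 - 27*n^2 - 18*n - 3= -12*n^3 - 90*n^2 - 162*n - 60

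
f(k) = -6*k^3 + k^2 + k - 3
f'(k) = -18*k^2 + 2*k + 1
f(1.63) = -24.70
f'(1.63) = -43.56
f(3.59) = -264.13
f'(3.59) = -223.81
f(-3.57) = 279.17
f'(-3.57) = -235.55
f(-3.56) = 276.82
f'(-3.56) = -234.24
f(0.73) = -4.07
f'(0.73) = -7.13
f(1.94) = -41.10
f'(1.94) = -62.86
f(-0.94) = 1.93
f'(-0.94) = -16.78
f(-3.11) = 184.04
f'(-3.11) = -179.32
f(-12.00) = 10497.00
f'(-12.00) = -2615.00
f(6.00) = -1257.00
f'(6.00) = -635.00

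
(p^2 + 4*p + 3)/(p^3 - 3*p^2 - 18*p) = (p + 1)/(p*(p - 6))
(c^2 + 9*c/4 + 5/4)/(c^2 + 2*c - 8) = (4*c^2 + 9*c + 5)/(4*(c^2 + 2*c - 8))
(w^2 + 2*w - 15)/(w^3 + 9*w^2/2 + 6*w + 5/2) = 2*(w^2 + 2*w - 15)/(2*w^3 + 9*w^2 + 12*w + 5)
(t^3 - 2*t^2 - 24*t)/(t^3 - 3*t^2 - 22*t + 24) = t/(t - 1)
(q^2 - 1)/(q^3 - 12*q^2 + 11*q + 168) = (q^2 - 1)/(q^3 - 12*q^2 + 11*q + 168)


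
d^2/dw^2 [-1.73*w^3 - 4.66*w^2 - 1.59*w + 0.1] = -10.38*w - 9.32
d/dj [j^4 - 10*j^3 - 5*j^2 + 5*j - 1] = 4*j^3 - 30*j^2 - 10*j + 5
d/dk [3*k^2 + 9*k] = 6*k + 9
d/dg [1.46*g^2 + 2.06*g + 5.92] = 2.92*g + 2.06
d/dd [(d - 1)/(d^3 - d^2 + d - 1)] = -2*d/(d^4 + 2*d^2 + 1)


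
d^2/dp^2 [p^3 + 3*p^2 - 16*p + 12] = 6*p + 6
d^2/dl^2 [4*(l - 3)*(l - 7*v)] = 8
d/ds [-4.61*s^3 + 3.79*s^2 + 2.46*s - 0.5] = -13.83*s^2 + 7.58*s + 2.46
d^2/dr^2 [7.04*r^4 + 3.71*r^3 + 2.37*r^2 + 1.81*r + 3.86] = 84.48*r^2 + 22.26*r + 4.74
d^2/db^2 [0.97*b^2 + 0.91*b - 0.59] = 1.94000000000000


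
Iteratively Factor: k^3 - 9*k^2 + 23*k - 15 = (k - 1)*(k^2 - 8*k + 15) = (k - 3)*(k - 1)*(k - 5)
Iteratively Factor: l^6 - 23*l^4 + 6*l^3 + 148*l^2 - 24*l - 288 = (l - 3)*(l^5 + 3*l^4 - 14*l^3 - 36*l^2 + 40*l + 96) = (l - 3)*(l + 2)*(l^4 + l^3 - 16*l^2 - 4*l + 48) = (l - 3)^2*(l + 2)*(l^3 + 4*l^2 - 4*l - 16) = (l - 3)^2*(l + 2)^2*(l^2 + 2*l - 8) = (l - 3)^2*(l + 2)^2*(l + 4)*(l - 2)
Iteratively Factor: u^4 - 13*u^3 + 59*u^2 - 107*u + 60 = (u - 4)*(u^3 - 9*u^2 + 23*u - 15) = (u - 5)*(u - 4)*(u^2 - 4*u + 3) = (u - 5)*(u - 4)*(u - 1)*(u - 3)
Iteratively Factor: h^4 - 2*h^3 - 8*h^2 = (h - 4)*(h^3 + 2*h^2) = h*(h - 4)*(h^2 + 2*h) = h*(h - 4)*(h + 2)*(h)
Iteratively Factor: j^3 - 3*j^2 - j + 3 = (j - 1)*(j^2 - 2*j - 3) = (j - 1)*(j + 1)*(j - 3)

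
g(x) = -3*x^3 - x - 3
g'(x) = -9*x^2 - 1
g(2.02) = -29.75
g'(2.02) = -37.72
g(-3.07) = 86.87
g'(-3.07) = -85.82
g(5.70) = -564.28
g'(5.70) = -293.41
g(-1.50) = 8.62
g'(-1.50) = -21.25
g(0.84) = -5.62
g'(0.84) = -7.35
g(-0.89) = 0.00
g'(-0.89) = -8.13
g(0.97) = -6.71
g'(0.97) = -9.47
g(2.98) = -85.37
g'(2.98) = -80.92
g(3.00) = -87.00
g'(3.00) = -82.00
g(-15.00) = 10137.00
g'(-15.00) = -2026.00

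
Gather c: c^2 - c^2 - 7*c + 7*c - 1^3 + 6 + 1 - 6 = 0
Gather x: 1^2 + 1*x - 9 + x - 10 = 2*x - 18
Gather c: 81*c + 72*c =153*c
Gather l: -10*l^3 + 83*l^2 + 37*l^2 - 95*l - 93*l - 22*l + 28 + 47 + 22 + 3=-10*l^3 + 120*l^2 - 210*l + 100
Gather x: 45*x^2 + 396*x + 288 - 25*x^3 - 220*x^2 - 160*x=-25*x^3 - 175*x^2 + 236*x + 288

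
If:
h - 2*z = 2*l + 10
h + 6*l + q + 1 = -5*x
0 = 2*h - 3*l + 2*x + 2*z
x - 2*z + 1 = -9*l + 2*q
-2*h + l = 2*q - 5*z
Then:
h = -3522/479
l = -1726/479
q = -3416/479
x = 3363/479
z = -2430/479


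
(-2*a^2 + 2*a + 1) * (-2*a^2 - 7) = 4*a^4 - 4*a^3 + 12*a^2 - 14*a - 7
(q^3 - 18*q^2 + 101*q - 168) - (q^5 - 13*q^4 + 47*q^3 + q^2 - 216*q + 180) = -q^5 + 13*q^4 - 46*q^3 - 19*q^2 + 317*q - 348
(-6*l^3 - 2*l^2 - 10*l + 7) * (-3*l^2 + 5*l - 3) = 18*l^5 - 24*l^4 + 38*l^3 - 65*l^2 + 65*l - 21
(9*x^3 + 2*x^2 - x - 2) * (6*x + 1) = 54*x^4 + 21*x^3 - 4*x^2 - 13*x - 2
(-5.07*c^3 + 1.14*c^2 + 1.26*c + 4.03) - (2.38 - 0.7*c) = -5.07*c^3 + 1.14*c^2 + 1.96*c + 1.65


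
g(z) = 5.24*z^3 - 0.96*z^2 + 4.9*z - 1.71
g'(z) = 15.72*z^2 - 1.92*z + 4.9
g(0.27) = -0.35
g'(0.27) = 5.53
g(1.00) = 7.47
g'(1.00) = 18.70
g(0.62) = 2.21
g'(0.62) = 9.75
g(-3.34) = -224.03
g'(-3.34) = 186.68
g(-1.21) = -18.33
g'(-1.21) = 30.24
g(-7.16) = -2009.41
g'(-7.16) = 824.54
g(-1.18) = -17.44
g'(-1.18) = 29.05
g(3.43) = 215.26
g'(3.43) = 183.26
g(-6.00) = -1197.51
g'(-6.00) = 582.34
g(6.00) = 1124.97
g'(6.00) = 559.30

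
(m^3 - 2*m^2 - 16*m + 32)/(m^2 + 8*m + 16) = (m^2 - 6*m + 8)/(m + 4)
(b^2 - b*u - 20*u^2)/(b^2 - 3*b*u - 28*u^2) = (-b + 5*u)/(-b + 7*u)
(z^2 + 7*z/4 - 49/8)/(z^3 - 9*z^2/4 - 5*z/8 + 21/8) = (2*z + 7)/(2*z^2 - z - 3)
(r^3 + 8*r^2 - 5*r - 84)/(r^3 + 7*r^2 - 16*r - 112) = (r - 3)/(r - 4)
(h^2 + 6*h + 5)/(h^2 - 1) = (h + 5)/(h - 1)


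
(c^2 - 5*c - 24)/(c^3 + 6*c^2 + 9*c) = (c - 8)/(c*(c + 3))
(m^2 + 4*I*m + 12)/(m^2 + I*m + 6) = (m + 6*I)/(m + 3*I)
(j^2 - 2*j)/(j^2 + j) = (j - 2)/(j + 1)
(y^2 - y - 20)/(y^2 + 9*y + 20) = (y - 5)/(y + 5)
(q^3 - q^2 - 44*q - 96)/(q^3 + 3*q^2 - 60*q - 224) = (q + 3)/(q + 7)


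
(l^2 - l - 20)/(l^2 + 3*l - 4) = (l - 5)/(l - 1)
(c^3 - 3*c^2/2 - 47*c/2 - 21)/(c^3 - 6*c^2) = 1 + 9/(2*c) + 7/(2*c^2)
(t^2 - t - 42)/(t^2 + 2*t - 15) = (t^2 - t - 42)/(t^2 + 2*t - 15)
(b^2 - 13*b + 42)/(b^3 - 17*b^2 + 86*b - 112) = (b - 6)/(b^2 - 10*b + 16)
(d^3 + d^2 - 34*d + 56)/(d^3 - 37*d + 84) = (d - 2)/(d - 3)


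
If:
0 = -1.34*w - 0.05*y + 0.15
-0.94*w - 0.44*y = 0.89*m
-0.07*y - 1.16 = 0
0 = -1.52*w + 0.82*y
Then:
No Solution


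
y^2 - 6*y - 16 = (y - 8)*(y + 2)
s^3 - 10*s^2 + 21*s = s*(s - 7)*(s - 3)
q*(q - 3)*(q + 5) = q^3 + 2*q^2 - 15*q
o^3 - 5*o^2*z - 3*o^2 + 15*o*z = o*(o - 3)*(o - 5*z)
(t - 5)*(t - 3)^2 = t^3 - 11*t^2 + 39*t - 45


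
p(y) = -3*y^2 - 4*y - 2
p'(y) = -6*y - 4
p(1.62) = -16.35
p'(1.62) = -13.72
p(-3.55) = -25.61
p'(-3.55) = 17.30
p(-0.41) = -0.86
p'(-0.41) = -1.54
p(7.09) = -181.16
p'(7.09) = -46.54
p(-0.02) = -1.92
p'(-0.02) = -3.88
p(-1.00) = -1.00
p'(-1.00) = 2.00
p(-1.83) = -4.73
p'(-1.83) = 6.98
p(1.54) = -15.27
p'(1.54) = -13.24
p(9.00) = -281.00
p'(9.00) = -58.00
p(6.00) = -134.00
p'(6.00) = -40.00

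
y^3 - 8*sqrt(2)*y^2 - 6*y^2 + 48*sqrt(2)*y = y*(y - 6)*(y - 8*sqrt(2))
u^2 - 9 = (u - 3)*(u + 3)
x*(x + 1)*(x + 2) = x^3 + 3*x^2 + 2*x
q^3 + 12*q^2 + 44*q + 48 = (q + 2)*(q + 4)*(q + 6)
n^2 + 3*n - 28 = (n - 4)*(n + 7)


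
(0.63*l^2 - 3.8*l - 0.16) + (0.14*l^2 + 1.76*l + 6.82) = 0.77*l^2 - 2.04*l + 6.66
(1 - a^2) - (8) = -a^2 - 7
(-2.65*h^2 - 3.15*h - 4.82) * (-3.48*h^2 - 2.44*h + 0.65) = 9.222*h^4 + 17.428*h^3 + 22.7371*h^2 + 9.7133*h - 3.133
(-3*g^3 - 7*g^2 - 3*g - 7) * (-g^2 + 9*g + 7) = 3*g^5 - 20*g^4 - 81*g^3 - 69*g^2 - 84*g - 49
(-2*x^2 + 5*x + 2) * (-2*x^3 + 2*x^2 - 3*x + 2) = 4*x^5 - 14*x^4 + 12*x^3 - 15*x^2 + 4*x + 4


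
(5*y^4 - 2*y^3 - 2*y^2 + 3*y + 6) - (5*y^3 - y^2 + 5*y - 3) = 5*y^4 - 7*y^3 - y^2 - 2*y + 9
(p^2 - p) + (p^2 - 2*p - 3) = 2*p^2 - 3*p - 3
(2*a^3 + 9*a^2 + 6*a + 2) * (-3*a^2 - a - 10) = -6*a^5 - 29*a^4 - 47*a^3 - 102*a^2 - 62*a - 20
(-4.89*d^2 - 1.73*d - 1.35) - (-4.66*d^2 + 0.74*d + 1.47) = -0.23*d^2 - 2.47*d - 2.82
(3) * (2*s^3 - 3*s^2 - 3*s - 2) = 6*s^3 - 9*s^2 - 9*s - 6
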